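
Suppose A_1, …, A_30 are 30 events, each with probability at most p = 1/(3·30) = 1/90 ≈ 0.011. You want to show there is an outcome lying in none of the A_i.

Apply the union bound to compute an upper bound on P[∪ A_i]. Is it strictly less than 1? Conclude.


Union bound: P[∪_{i=1}^{30} A_i] ≤ Σ_i P[A_i] ≤ 30·p = 30·(1/90) = 1/3.
Numerically: 1/3 ≈ 0.333.
Is 1/3 < 1? YES.
Since P[∪ A_i] ≤ 1/3 < 1, the complement has P[∩ A_i^c] ≥ 1 − 1/3 = 2/3 > 0, so some outcome avoids every A_i.

30·p = 1/3 ≈ 0.333; existence CERTIFIED by the union bound.


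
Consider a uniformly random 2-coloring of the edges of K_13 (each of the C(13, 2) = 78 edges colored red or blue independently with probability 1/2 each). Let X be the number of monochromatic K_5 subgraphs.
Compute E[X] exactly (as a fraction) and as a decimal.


Let X = Σ_S X_S over the C(13, 5) = 1287 subsets S of size 5, where X_S = 1 if the K_5 on S is monochromatic.
For a fixed S, the K_5 on S has C(5, 2) = 10 edges. P[all 10 edges red] = (1/2)^10, and likewise for blue, so P[monochromatic] = 2·(1/2)^10 = 2^{1 − 10} = 1/512.
By linearity of expectation: E[X] = C(13, 5) · 2^{1 − 10} = 1287 · 1/512 = 1287/512.
Numerically: E[X] ≈ 2.5137.

E[X] = C(13,5)·2^(1−C(5,2)) = 1287/512 ≈ 2.5137.


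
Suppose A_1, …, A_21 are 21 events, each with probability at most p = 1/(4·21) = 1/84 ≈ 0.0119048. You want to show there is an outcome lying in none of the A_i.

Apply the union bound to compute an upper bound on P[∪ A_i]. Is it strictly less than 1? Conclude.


Union bound: P[∪_{i=1}^{21} A_i] ≤ Σ_i P[A_i] ≤ 21·p = 21·(1/84) = 1/4.
Numerically: 1/4 ≈ 0.2500000.
Is 1/4 < 1? YES.
Since P[∪ A_i] ≤ 1/4 < 1, the complement has P[∩ A_i^c] ≥ 1 − 1/4 = 3/4 > 0, so some outcome avoids every A_i.

21·p = 1/4 ≈ 0.2500000; existence CERTIFIED by the union bound.


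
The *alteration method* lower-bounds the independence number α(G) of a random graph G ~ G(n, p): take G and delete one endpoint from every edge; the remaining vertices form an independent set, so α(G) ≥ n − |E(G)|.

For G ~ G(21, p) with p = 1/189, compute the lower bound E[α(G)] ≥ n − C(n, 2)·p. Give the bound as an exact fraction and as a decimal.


E[|E(G)|] = C(21, 2)·p = 210 · (1/189) = 10/9.
E[α(G)] ≥ n − E[|E(G)|] = 21 − 10/9 = 179/9.
Numerically: ≈ 19.88889.
(This is only a lower bound; the true E[α(G)] may be larger.)

E[α(G)] ≥ 179/9 ≈ 19.88889.


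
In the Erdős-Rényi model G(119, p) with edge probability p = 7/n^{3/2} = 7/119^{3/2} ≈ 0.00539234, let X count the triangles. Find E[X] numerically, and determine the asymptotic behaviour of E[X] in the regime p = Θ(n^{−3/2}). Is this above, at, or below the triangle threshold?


Number of potential triangles: C(119, 3) = 273819.
Each occurs with probability p³ ≈ (0.00539234)³ ≈ 1.56795211e-07.
By linearity: E[X] = C(119, 3)·p³ ≈ 273819 · 1.56795211e-07 ≈ 0.042934.
Since α = 3/2 > 1, p = c/n^{3/2} = o(1/n) is below the triangle threshold p ~ 1/n. Asymptotically E[X] ~ (c³/6)·n^{3(1−α)} = (7³/6)·n^{-1.5} → 0, so by Markov's inequality G has no triangles w.h.p.

E[X] ≈ 0.042934; in regime p = Θ(1/n^{3/2}) E[X] tends to 0 (below the triangle threshold p ~ 1/n).


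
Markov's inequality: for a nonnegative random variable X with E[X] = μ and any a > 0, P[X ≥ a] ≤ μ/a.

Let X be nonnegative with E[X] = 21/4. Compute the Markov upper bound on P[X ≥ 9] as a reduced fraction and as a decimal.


μ = E[X] = 21/4, a = 9.
Markov: P[X ≥ 9] ≤ μ/a = (21/4)/9 = 7/12.
Numerically: ≈ 0.58333.
(Since a = 9 > μ = 5.25000, the bound 7/12 is < 1 and informative.)

P[X ≥ 9] ≤ 7/12 ≈ 0.58333.


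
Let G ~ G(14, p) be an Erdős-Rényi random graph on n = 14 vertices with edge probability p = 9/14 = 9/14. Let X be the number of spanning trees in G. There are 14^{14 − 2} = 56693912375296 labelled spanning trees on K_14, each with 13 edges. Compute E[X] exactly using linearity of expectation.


K_14 has 14^{14 − 2} = 56693912375296 labelled spanning trees.
For each such spanning tree H, let X_H = 1 if all 13 edges of H are present in G. Then P[X_H = 1] = p^{13} = (9/14)^{13} = 2541865828329/793714773254144.
Summing the indicators: E[X] = Σ_H E[X_H] = 56693912375296 · p^{13} = 56693912375296 · 2541865828329/793714773254144 = 2541865828329/14.
Numerically: E[X] ≈ 1.82e+11.

E[X] = 56693912375296 · (9/14)^{13} = 2541865828329/14 ≈ 1.82e+11.


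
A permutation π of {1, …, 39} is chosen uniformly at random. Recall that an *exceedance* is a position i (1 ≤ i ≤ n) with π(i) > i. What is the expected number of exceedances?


Write X = Σ_{i=1}^{39} X_i, where X_i = 1_{π(i) > i}.
For each fixed i, π(i) is uniform over {1, …, 39} (marginal of a uniform permutation), so P[π(i) > i] = (n − i)/n. Summing: Σ_{i=1}^{39} (n − i)/n = (0 + 1 + … + 38)/39 = 39(39 − 1)/(2·39) = (39 − 1)/2.
Hence E[X] = Σ_{i=1}^{39} (39 − i)/39 = 19 ≈ 19.000.

E[X] = 19 = 19.000.


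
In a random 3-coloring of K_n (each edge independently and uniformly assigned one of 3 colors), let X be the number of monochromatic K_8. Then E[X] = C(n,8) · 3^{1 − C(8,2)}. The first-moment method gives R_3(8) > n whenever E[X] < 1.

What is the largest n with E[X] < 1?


We need C(n, 8) · 3^{1 − 28} < 1, i.e. C(n, 8) < 3^{28 − 1} = 7625597484987.
Check values of n near the boundary:
  n = 153: C(153, 8) = 6183023199255; 6183023199255 < 7625597484987? YES
  n = 154: C(154, 8) = 6521818990995; 6521818990995 < 7625597484987? YES
  n = 155: C(155, 8) = 6876747915675; 6876747915675 < 7625597484987? YES
  n = 156: C(156, 8) = 7248464019225; 7248464019225 < 7625597484987? YES
  n = 157: C(157, 8) = 7637643295425; 7637643295425 < 7625597484987? NO
The largest n with C(n, 8) < 7625597484987 is n = 156 (where E[X] = 805384891025/847288609443 ≈ 0.9505). Hence R_3(8) > 156, i.e. R_3(8) ≥ 157.

Largest n = 156; hence R_3(8) > 156.


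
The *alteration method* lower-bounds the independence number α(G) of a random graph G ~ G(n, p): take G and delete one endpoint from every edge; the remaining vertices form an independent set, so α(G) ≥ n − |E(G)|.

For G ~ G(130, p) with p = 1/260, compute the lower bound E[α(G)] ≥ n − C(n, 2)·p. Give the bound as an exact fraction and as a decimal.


E[|E(G)|] = C(130, 2)·p = 8385 · (1/260) = 129/4.
E[α(G)] ≥ n − E[|E(G)|] = 130 − 129/4 = 391/4.
Numerically: ≈ 97.75000.
(This is only a lower bound; the true E[α(G)] may be larger.)

E[α(G)] ≥ 391/4 ≈ 97.75000.


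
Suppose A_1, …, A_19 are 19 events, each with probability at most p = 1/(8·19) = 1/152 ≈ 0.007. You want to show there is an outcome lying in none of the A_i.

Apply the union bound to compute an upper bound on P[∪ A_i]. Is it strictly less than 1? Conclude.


Union bound: P[∪_{i=1}^{19} A_i] ≤ Σ_i P[A_i] ≤ 19·p = 19·(1/152) = 1/8.
Numerically: 1/8 ≈ 0.125.
Is 1/8 < 1? YES.
Since P[∪ A_i] ≤ 1/8 < 1, the complement has P[∩ A_i^c] ≥ 1 − 1/8 = 7/8 > 0, so some outcome avoids every A_i.

19·p = 1/8 ≈ 0.125; existence CERTIFIED by the union bound.


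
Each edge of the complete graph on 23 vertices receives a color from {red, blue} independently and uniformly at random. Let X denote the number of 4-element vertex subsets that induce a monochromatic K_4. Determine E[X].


Let X = Σ_S X_S over the C(23, 4) = 8855 subsets S of size 4, where X_S = 1 if the K_4 on S is monochromatic.
For a fixed S, the K_4 on S has C(4, 2) = 6 edges. P[all 6 edges red] = (1/2)^6, and likewise for blue, so P[monochromatic] = 2·(1/2)^6 = 2^{1 − 6} = 1/32.
Summing: E[X] = C(23, 4) · 2^{1 − 6} = 8855 · 1/32 = 8855/32.
Numerically: E[X] ≈ 276.71875.

E[X] = C(23,4)·2^(1−C(4,2)) = 8855/32 ≈ 276.71875.


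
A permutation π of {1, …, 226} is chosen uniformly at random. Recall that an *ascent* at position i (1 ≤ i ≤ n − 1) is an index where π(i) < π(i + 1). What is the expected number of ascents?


Write X = Σ X_I over i = 1, …, 225, with X_I the indicator of one ascent.
There are 225 indicators.
For each fixed i, the pair (π(i), π(i+1)) is a uniformly random ordered pair of distinct values from {1, …, 226}; by symmetry P[π(i) < π(i+1)] = 1/2.
By linearity: E[X] = 225 · (1/2) = (226 − 1) · (1/2) = 225/2 ≈ 112.500000.

E[X] = 225/2 = 112.500000.


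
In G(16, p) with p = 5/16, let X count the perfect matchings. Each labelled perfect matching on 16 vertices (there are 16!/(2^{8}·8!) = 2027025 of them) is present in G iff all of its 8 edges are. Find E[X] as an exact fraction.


K_16 has 16!/(2^{8}·8!) = 2027025 labelled perfect matchings.
For each such perfect matching H, let X_H = 1 if all 8 edges of H are present in G. Then P[X_H = 1] = p^{8} = (5/16)^{8} = 390625/4294967296.
By linearity: E[X] = Σ_H E[X_H] = 2027025 · p^{8} = 2027025 · 390625/4294967296 = 791806640625/4294967296.
Numerically: E[X] ≈ 184.

E[X] = 2027025 · (5/16)^{8} = 791806640625/4294967296 ≈ 184.


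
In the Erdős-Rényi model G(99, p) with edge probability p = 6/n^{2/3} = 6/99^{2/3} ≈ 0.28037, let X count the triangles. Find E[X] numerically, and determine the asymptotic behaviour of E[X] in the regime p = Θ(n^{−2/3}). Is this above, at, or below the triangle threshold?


Number of potential triangles: C(99, 3) = 156849.
Each occurs with probability p³ ≈ (0.28037)³ ≈ 2.2038567e-02.
By linearity: E[X] = C(99, 3)·p³ ≈ 156849 · 2.2038567e-02 ≈ 3456.72727.
Since α = 2/3 < 1, p = c/n^{2/3} ≫ 1/n is above the triangle threshold p ~ 1/n. Asymptotically E[X] ~ (c³/6)·n^{3(1−α)} = (6³/6)·n^{1} → ∞; triangles are abundant w.h.p.

E[X] ≈ 3456.72727; in regime p = Θ(1/n^{2/3}) E[X] diverges (above the triangle threshold p ~ 1/n).


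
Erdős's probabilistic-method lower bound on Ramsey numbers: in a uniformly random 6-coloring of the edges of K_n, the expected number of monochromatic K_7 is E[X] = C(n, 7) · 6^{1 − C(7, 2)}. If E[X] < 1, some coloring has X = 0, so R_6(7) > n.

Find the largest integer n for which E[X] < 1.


We need C(n, 7) · 6^{1 − 21} < 1, i.e. C(n, 7) < 6^{21 − 1} = 3656158440062976.
Check values of n near the boundary:
  n = 564: C(564, 7) = 3469685994423792; 3469685994423792 < 3656158440062976? YES
  n = 565: C(565, 7) = 3513212521235560; 3513212521235560 < 3656158440062976? YES
  n = 566: C(566, 7) = 3557206237959440; 3557206237959440 < 3656158440062976? YES
  n = 567: C(567, 7) = 3601671315933933; 3601671315933933 < 3656158440062976? YES
  n = 568: C(568, 7) = 3646611956239704; 3646611956239704 < 3656158440062976? YES
  n = 569: C(569, 7) = 3692032389858348; 3692032389858348 < 3656158440062976? NO
The largest n with C(n, 7) < 3656158440062976 is n = 568 (where E[X] = 16882462760369/16926659444736 ≈ 0.9973889). Hence R_6(7) > 568, i.e. R_6(7) ≥ 569.

Largest n = 568; hence R_6(7) > 568.


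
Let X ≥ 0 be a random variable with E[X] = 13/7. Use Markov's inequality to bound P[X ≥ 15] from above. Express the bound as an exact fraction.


μ = E[X] = 13/7, a = 15.
Markov: P[X ≥ 15] ≤ μ/a = (13/7)/15 = 13/105.
Numerically: ≈ 0.12381.
(Since a = 15 > μ = 1.85714, the bound 13/105 is < 1 and informative.)

P[X ≥ 15] ≤ 13/105 ≈ 0.12381.


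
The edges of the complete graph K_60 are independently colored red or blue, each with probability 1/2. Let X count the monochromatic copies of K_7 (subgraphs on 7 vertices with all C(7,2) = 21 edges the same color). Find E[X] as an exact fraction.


Let X = Σ_S X_S over the C(60, 7) = 386206920 subsets S of size 7, where X_S = 1 if the K_7 on S is monochromatic.
For a fixed S, the K_7 on S has C(7, 2) = 21 edges. P[all 21 edges red] = (1/2)^21, and likewise for blue, so P[monochromatic] = 2·(1/2)^21 = 2^{1 − 21} = 1/1048576.
Summing: E[X] = C(60, 7) · 2^{1 − 21} = 386206920 · 1/1048576 = 48275865/131072.
Numerically: E[X] ≈ 368.31562.

E[X] = C(60,7)·2^(1−C(7,2)) = 48275865/131072 ≈ 368.31562.


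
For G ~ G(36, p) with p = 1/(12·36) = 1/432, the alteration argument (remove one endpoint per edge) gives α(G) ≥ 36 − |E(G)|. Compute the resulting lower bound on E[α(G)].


E[|E(G)|] = C(36, 2)·p = 630 · (1/432) = 35/24.
E[α(G)] ≥ n − E[|E(G)|] = 36 − 35/24 = 829/24.
Numerically: ≈ 34.54167.
(This is only a lower bound; the true E[α(G)] may be larger.)

E[α(G)] ≥ 829/24 ≈ 34.54167.


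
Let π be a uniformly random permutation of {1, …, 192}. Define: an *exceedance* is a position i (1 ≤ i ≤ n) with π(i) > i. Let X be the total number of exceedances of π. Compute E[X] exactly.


Write X = Σ_{i=1}^{192} X_i, where X_i = 1_{π(i) > i}.
For each fixed i, π(i) is uniform over {1, …, 192} (marginal of a uniform permutation), so P[π(i) > i] = (n − i)/n. Summing: Σ_{i=1}^{192} (n − i)/n = (0 + 1 + … + 191)/192 = 192(192 − 1)/(2·192) = (192 − 1)/2.
Hence E[X] = Σ_{i=1}^{192} (192 − i)/192 = 191/2 ≈ 95.50000.

E[X] = 191/2 = 95.50000.


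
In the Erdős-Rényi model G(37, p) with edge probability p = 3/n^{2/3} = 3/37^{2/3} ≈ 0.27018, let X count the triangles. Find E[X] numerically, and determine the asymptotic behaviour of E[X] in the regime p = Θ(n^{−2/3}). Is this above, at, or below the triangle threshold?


Number of potential triangles: C(37, 3) = 7770.
Each occurs with probability p³ ≈ (0.27018)³ ≈ 1.97224251e-02.
By linearity: E[X] = C(37, 3)·p³ ≈ 7770 · 1.97224251e-02 ≈ 153.243243.
Since α = 2/3 < 1, p = c/n^{2/3} ≫ 1/n is above the triangle threshold p ~ 1/n. Asymptotically E[X] ~ (c³/6)·n^{3(1−α)} = (3³/6)·n^{1} → ∞; triangles are abundant w.h.p.

E[X] ≈ 153.243243; in regime p = Θ(1/n^{2/3}) E[X] diverges (above the triangle threshold p ~ 1/n).


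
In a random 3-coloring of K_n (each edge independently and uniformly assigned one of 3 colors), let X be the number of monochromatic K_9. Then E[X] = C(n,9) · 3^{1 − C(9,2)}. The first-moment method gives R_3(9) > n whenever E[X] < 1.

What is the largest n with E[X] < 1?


We need C(n, 9) · 3^{1 − 36} < 1, i.e. C(n, 9) < 3^{36 − 1} = 50031545098999707.
Check values of n near the boundary:
  n = 299: C(299, 9) = 46610674441390059; 46610674441390059 < 50031545098999707? YES
  n = 300: C(300, 9) = 48052241692154700; 48052241692154700 < 50031545098999707? YES
  n = 301: C(301, 9) = 49533303936090975; 49533303936090975 < 50031545098999707? YES
  n = 302: C(302, 9) = 51054804739588650; 51054804739588650 < 50031545098999707? NO
The largest n with C(n, 9) < 50031545098999707 is n = 301 (where E[X] = 16511101312030325/16677181699666569 ≈ 0.990041). Hence R_3(9) > 301, i.e. R_3(9) ≥ 302.

Largest n = 301; hence R_3(9) > 301.


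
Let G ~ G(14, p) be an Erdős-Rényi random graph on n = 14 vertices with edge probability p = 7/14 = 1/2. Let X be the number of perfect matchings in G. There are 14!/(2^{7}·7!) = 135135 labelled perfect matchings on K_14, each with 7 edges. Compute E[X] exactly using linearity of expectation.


K_14 has 14!/(2^{7}·7!) = 135135 labelled perfect matchings.
For each such perfect matching H, let X_H = 1 if all 7 edges of H are present in G. Then P[X_H = 1] = p^{7} = (1/2)^{7} = 1/128.
Summing the indicators: E[X] = Σ_H E[X_H] = 135135 · p^{7} = 135135 · 1/128 = 135135/128.
Numerically: E[X] ≈ 1055.7.

E[X] = 135135 · (1/2)^{7} = 135135/128 ≈ 1055.7.


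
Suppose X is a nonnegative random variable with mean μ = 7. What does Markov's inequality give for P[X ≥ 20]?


μ = E[X] = 7, a = 20.
Markov: P[X ≥ 20] ≤ μ/a = (7)/20 = 7/20.
Numerically: ≈ 0.350000.
(Since a = 20 > μ = 7.000000, the bound 7/20 is < 1 and informative.)

P[X ≥ 20] ≤ 7/20 ≈ 0.350000.


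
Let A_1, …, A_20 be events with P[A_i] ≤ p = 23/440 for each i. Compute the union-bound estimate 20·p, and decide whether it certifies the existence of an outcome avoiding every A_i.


Union bound: P[∪_{i=1}^{20} A_i] ≤ Σ_i P[A_i] ≤ 20·p = 20·(23/440) = 23/22.
Numerically: 23/22 ≈ 1.0455.
Is 23/22 < 1? NO.
Since the bound 23/22 is ≥ 1, the union bound is uninformative here; it does NOT by itself certify existence.

20·p = 23/22 ≈ 1.0455; existence NOT certified by the union bound.


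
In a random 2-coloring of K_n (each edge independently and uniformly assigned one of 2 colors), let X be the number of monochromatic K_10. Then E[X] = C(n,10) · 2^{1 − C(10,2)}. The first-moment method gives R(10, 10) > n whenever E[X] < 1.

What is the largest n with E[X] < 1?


We need C(n, 10) · 2^{1 − 45} < 1, i.e. C(n, 10) < 2^{45 − 1} = 17592186044416.
Check values of n near the boundary:
  n = 94: C(94, 10) = 9041256841903; 9041256841903 < 17592186044416? YES
  n = 95: C(95, 10) = 10104934117421; 10104934117421 < 17592186044416? YES
  n = 96: C(96, 10) = 11279926456656; 11279926456656 < 17592186044416? YES
  n = 97: C(97, 10) = 12576469727536; 12576469727536 < 17592186044416? YES
  n = 98: C(98, 10) = 14005614014756; 14005614014756 < 17592186044416? YES
  n = 99: C(99, 10) = 15579278510796; 15579278510796 < 17592186044416? YES
  n = 100: C(100, 10) = 17310309456440; 17310309456440 < 17592186044416? YES
  n = 101: C(101, 10) = 19212541264840; 19212541264840 < 17592186044416? NO
  n = 102: C(102, 10) = 21300860967540; 21300860967540 < 17592186044416? NO
  n = 103: C(103, 10) = 23591276125340; 23591276125340 < 17592186044416? NO
The largest n with C(n, 10) < 17592186044416 is n = 100 (where E[X] = 2163788682055/2199023255552 ≈ 0.9840). Hence R(10, 10) > 100, i.e. R(10, 10) ≥ 101.

Largest n = 100; hence R(10, 10) > 100.


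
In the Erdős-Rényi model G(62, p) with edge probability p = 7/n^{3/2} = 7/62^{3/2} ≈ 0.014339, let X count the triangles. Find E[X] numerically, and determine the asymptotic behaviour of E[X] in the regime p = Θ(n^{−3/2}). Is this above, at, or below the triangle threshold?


Number of potential triangles: C(62, 3) = 37820.
Each occurs with probability p³ ≈ (0.014339)³ ≈ 2.9480274e-06.
By linearity: E[X] = C(62, 3)·p³ ≈ 37820 · 2.9480274e-06 ≈ 0.11149.
Since α = 3/2 > 1, p = c/n^{3/2} = o(1/n) is below the triangle threshold p ~ 1/n. Asymptotically E[X] ~ (c³/6)·n^{3(1−α)} = (7³/6)·n^{-1.5} → 0, so by Markov's inequality G has no triangles w.h.p.

E[X] ≈ 0.11149; in regime p = Θ(1/n^{3/2}) E[X] tends to 0 (below the triangle threshold p ~ 1/n).


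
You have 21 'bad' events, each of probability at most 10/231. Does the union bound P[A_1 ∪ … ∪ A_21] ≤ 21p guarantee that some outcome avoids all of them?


Union bound: P[∪_{i=1}^{21} A_i] ≤ Σ_i P[A_i] ≤ 21·p = 21·(10/231) = 10/11.
Numerically: 10/11 ≈ 0.909.
Is 10/11 < 1? YES.
Since P[∪ A_i] ≤ 10/11 < 1, the complement has P[∩ A_i^c] ≥ 1 − 10/11 = 1/11 > 0, so some outcome avoids every A_i.

21·p = 10/11 ≈ 0.909; existence CERTIFIED by the union bound.


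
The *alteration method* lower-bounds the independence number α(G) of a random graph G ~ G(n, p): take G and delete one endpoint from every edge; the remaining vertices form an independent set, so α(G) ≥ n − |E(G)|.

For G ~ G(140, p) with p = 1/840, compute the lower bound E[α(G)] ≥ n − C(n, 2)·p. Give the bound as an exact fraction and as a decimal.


E[|E(G)|] = C(140, 2)·p = 9730 · (1/840) = 139/12.
E[α(G)] ≥ n − E[|E(G)|] = 140 − 139/12 = 1541/12.
Numerically: ≈ 128.41667.
(This is only a lower bound; the true E[α(G)] may be larger.)

E[α(G)] ≥ 1541/12 ≈ 128.41667.


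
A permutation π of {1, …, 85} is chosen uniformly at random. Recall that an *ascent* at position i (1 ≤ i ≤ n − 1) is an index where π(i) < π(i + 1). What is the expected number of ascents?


Write X = Σ X_I over i = 1, …, 84, with X_I the indicator of one ascent.
There are 84 indicators.
For each fixed i, the pair (π(i), π(i+1)) is a uniformly random ordered pair of distinct values from {1, …, 85}; by symmetry P[π(i) < π(i+1)] = 1/2.
By linearity: E[X] = 84 · (1/2) = (85 − 1) · (1/2) = 42 ≈ 42.0000.

E[X] = 42 = 42.0000.


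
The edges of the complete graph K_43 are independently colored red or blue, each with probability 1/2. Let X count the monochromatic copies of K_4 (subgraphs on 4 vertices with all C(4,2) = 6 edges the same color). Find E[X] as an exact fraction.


Let X = Σ_S X_S over the C(43, 4) = 123410 subsets S of size 4, where X_S = 1 if the K_4 on S is monochromatic.
For a fixed S, the K_4 on S has C(4, 2) = 6 edges. P[all 6 edges red] = (1/2)^6, and likewise for blue, so P[monochromatic] = 2·(1/2)^6 = 2^{1 − 6} = 1/32.
Summing: E[X] = C(43, 4) · 2^{1 − 6} = 123410 · 1/32 = 61705/16.
Numerically: E[X] ≈ 3856.562500.

E[X] = C(43,4)·2^(1−C(4,2)) = 61705/16 ≈ 3856.562500.


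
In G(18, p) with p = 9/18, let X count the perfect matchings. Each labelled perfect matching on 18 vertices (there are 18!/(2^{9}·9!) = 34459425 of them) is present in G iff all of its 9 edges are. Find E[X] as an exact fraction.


K_18 has 18!/(2^{9}·9!) = 34459425 labelled perfect matchings.
For each such perfect matching H, let X_H = 1 if all 9 edges of H are present in G. Then P[X_H = 1] = p^{9} = (1/2)^{9} = 1/512.
Summing the indicators: E[X] = Σ_H E[X_H] = 34459425 · p^{9} = 34459425 · 1/512 = 34459425/512.
Numerically: E[X] ≈ 67303.6.

E[X] = 34459425 · (1/2)^{9} = 34459425/512 ≈ 67303.6.


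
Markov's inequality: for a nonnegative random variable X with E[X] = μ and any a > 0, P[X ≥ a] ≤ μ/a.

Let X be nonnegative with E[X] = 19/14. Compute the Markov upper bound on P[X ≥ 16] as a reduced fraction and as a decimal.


μ = E[X] = 19/14, a = 16.
Markov: P[X ≥ 16] ≤ μ/a = (19/14)/16 = 19/224.
Numerically: ≈ 0.0848.
(Since a = 16 > μ = 1.3571, the bound 19/224 is < 1 and informative.)

P[X ≥ 16] ≤ 19/224 ≈ 0.0848.


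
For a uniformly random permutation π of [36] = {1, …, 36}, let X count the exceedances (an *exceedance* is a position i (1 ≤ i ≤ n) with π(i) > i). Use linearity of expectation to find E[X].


Write X = Σ_{i=1}^{36} X_i, where X_i = 1_{π(i) > i}.
For each fixed i, π(i) is uniform over {1, …, 36} (marginal of a uniform permutation), so P[π(i) > i] = (n − i)/n. Summing: Σ_{i=1}^{36} (n − i)/n = (0 + 1 + … + 35)/36 = 36(36 − 1)/(2·36) = (36 − 1)/2.
Hence E[X] = Σ_{i=1}^{36} (36 − i)/36 = 35/2 ≈ 17.5000.

E[X] = 35/2 = 17.5000.


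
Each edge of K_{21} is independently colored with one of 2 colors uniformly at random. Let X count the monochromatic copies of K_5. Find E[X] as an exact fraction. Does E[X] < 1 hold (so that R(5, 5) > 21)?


E[X] = C(21, 5) · 2^{1 − 10} = 20349 · 2^{−9} = 20349/512.
As a reduced fraction: E[X] = 20349/512 ≈ 39.744.
Is E[X] < 1? NO.
Since E[X] ≥ 1, the first-moment bound is inconclusive at n = 21; it does NOT by itself certify R(5, 5) > 21.

E[X] = 20349/512 ≈ 39.744; E[X] ≥ 1; first-moment method inconclusive here.


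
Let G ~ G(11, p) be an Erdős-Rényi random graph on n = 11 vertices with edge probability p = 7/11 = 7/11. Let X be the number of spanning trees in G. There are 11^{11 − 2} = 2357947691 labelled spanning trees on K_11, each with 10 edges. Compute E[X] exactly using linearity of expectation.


K_11 has 11^{11 − 2} = 2357947691 labelled spanning trees.
For each such spanning tree H, let X_H = 1 if all 10 edges of H are present in G. Then P[X_H = 1] = p^{10} = (7/11)^{10} = 282475249/25937424601.
Summing the indicators: E[X] = Σ_H E[X_H] = 2357947691 · p^{10} = 2357947691 · 282475249/25937424601 = 282475249/11.
Numerically: E[X] ≈ 2.56796e+07.

E[X] = 2357947691 · (7/11)^{10} = 282475249/11 ≈ 2.56796e+07.


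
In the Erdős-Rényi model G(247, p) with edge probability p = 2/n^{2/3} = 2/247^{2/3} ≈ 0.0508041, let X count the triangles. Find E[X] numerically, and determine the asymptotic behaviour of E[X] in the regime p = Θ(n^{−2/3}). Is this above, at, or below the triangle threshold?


Number of potential triangles: C(247, 3) = 2481115.
Each occurs with probability p³ ≈ (0.0508041)³ ≈ 1.31128194e-04.
By linearity: E[X] = C(247, 3)·p³ ≈ 2481115 · 1.31128194e-04 ≈ 325.344130.
Since α = 2/3 < 1, p = c/n^{2/3} ≫ 1/n is above the triangle threshold p ~ 1/n. Asymptotically E[X] ~ (c³/6)·n^{3(1−α)} = (2³/6)·n^{1} → ∞; triangles are abundant w.h.p.

E[X] ≈ 325.344130; in regime p = Θ(1/n^{2/3}) E[X] diverges (above the triangle threshold p ~ 1/n).


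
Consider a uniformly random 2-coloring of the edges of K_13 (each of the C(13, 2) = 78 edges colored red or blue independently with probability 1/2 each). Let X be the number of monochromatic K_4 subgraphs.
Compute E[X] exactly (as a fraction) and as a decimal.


Let X = Σ_S X_S over the C(13, 4) = 715 subsets S of size 4, where X_S = 1 if the K_4 on S is monochromatic.
For a fixed S, the K_4 on S has C(4, 2) = 6 edges. P[all 6 edges red] = (1/2)^6, and likewise for blue, so P[monochromatic] = 2·(1/2)^6 = 2^{1 − 6} = 1/32.
Summing: E[X] = C(13, 4) · 2^{1 − 6} = 715 · 1/32 = 715/32.
Numerically: E[X] ≈ 22.34375.

E[X] = C(13,4)·2^(1−C(4,2)) = 715/32 ≈ 22.34375.


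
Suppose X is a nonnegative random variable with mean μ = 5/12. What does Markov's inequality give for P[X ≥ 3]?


μ = E[X] = 5/12, a = 3.
Markov: P[X ≥ 3] ≤ μ/a = (5/12)/3 = 5/36.
Numerically: ≈ 0.138889.
(Since a = 3 > μ = 0.416667, the bound 5/36 is < 1 and informative.)

P[X ≥ 3] ≤ 5/36 ≈ 0.138889.


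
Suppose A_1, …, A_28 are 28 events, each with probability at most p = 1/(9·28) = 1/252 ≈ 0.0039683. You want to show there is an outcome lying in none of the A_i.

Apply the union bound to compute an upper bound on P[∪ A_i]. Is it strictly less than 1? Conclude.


Union bound: P[∪_{i=1}^{28} A_i] ≤ Σ_i P[A_i] ≤ 28·p = 28·(1/252) = 1/9.
Numerically: 1/9 ≈ 0.1111111.
Is 1/9 < 1? YES.
Since P[∪ A_i] ≤ 1/9 < 1, the complement has P[∩ A_i^c] ≥ 1 − 1/9 = 8/9 > 0, so some outcome avoids every A_i.

28·p = 1/9 ≈ 0.1111111; existence CERTIFIED by the union bound.


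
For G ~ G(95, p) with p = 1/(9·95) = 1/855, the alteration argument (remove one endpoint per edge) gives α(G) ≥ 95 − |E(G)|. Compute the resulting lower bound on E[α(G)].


E[|E(G)|] = C(95, 2)·p = 4465 · (1/855) = 47/9.
E[α(G)] ≥ n − E[|E(G)|] = 95 − 47/9 = 808/9.
Numerically: ≈ 89.777778.
(This is only a lower bound; the true E[α(G)] may be larger.)

E[α(G)] ≥ 808/9 ≈ 89.777778.


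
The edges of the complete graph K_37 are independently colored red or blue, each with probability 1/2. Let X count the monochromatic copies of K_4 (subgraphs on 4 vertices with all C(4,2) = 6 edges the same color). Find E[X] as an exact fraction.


Let X = Σ_S X_S over the C(37, 4) = 66045 subsets S of size 4, where X_S = 1 if the K_4 on S is monochromatic.
For a fixed S, the K_4 on S has C(4, 2) = 6 edges. P[all 6 edges red] = (1/2)^6, and likewise for blue, so P[monochromatic] = 2·(1/2)^6 = 2^{1 − 6} = 1/32.
Summing: E[X] = C(37, 4) · 2^{1 − 6} = 66045 · 1/32 = 66045/32.
Numerically: E[X] ≈ 2063.906.

E[X] = C(37,4)·2^(1−C(4,2)) = 66045/32 ≈ 2063.906.


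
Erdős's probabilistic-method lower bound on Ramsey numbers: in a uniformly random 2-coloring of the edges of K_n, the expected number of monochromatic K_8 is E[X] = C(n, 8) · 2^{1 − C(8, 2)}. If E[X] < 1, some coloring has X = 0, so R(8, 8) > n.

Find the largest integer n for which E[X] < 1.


We need C(n, 8) · 2^{1 − 28} < 1, i.e. C(n, 8) < 2^{28 − 1} = 134217728.
Check values of n near the boundary:
  n = 40: C(40, 8) = 76904685; 76904685 < 134217728? YES
  n = 41: C(41, 8) = 95548245; 95548245 < 134217728? YES
  n = 42: C(42, 8) = 118030185; 118030185 < 134217728? YES
  n = 43: C(43, 8) = 145008513; 145008513 < 134217728? NO
  n = 44: C(44, 8) = 177232627; 177232627 < 134217728? NO
The largest n with C(n, 8) < 134217728 is n = 42 (where E[X] = 118030185/134217728 ≈ 0.8793934). Hence R(8, 8) > 42, i.e. R(8, 8) ≥ 43.

Largest n = 42; hence R(8, 8) > 42.


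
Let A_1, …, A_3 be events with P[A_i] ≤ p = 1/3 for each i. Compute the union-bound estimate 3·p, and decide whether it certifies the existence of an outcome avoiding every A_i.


Union bound: P[∪_{i=1}^{3} A_i] ≤ Σ_i P[A_i] ≤ 3·p = 3·(1/3) = 1.
Numerically: 1 ≈ 1.000000.
Is 1 < 1? NO.
Since the bound 1 is ≥ 1, the union bound is uninformative here; it does NOT by itself certify existence.

3·p = 1 ≈ 1.000000; existence NOT certified by the union bound.


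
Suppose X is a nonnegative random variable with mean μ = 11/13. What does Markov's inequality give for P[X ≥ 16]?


μ = E[X] = 11/13, a = 16.
Markov: P[X ≥ 16] ≤ μ/a = (11/13)/16 = 11/208.
Numerically: ≈ 0.053.
(Since a = 16 > μ = 0.846, the bound 11/208 is < 1 and informative.)

P[X ≥ 16] ≤ 11/208 ≈ 0.053.


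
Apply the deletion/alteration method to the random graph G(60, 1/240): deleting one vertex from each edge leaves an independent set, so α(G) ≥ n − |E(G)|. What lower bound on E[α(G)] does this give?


E[|E(G)|] = C(60, 2)·p = 1770 · (1/240) = 59/8.
E[α(G)] ≥ n − E[|E(G)|] = 60 − 59/8 = 421/8.
Numerically: ≈ 52.625.
(This is only a lower bound; the true E[α(G)] may be larger.)

E[α(G)] ≥ 421/8 ≈ 52.625.


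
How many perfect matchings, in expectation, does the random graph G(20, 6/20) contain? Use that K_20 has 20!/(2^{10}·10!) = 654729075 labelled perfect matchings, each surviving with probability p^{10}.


K_20 has 20!/(2^{10}·10!) = 654729075 labelled perfect matchings.
For each such perfect matching H, let X_H = 1 if all 10 edges of H are present in G. Then P[X_H = 1] = p^{10} = (3/10)^{10} = 59049/10000000000.
By linearity: E[X] = Σ_H E[X_H] = 654729075 · p^{10} = 654729075 · 59049/10000000000 = 1546443885987/400000000.
Numerically: E[X] ≈ 3866.11.

E[X] = 654729075 · (3/10)^{10} = 1546443885987/400000000 ≈ 3866.11.


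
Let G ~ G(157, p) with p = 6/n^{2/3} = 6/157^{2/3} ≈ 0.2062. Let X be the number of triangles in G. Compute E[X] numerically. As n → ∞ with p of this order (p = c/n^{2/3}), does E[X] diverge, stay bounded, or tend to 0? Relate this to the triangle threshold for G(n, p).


Number of potential triangles: C(157, 3) = 632710.
Each occurs with probability p³ ≈ (0.2062)³ ≈ 8.763033e-03.
By linearity: E[X] = C(157, 3)·p³ ≈ 632710 · 8.763033e-03 ≈ 5544.4586.
Since α = 2/3 < 1, p = c/n^{2/3} ≫ 1/n is above the triangle threshold p ~ 1/n. Asymptotically E[X] ~ (c³/6)·n^{3(1−α)} = (6³/6)·n^{1} → ∞; triangles are abundant w.h.p.

E[X] ≈ 5544.4586; in regime p = Θ(1/n^{2/3}) E[X] diverges (above the triangle threshold p ~ 1/n).


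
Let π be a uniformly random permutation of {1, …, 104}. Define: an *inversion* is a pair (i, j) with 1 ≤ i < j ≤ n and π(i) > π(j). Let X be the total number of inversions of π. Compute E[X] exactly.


Write X = Σ X_I over the C(104, 2) = 5356 pairs i < j, with X_I the indicator of one inversion.
There are 5356 indicators.
For each fixed pair i < j, the values π(i) and π(j) are two distinct elements of {1, …, 104} in uniformly random order; by symmetry P[π(i) > π(j)] = 1/2.
By linearity: E[X] = 5356 · (1/2) = C(104, 2) · (1/2) = 5356/2 = 2678 ≈ 2678.000.

E[X] = 2678 = 2678.000.


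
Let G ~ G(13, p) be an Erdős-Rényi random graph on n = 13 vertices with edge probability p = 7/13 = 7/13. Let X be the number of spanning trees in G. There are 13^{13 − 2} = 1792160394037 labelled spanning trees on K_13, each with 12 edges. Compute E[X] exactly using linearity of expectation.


K_13 has 13^{13 − 2} = 1792160394037 labelled spanning trees.
For each such spanning tree H, let X_H = 1 if all 12 edges of H are present in G. Then P[X_H = 1] = p^{12} = (7/13)^{12} = 13841287201/23298085122481.
By linearity: E[X] = Σ_H E[X_H] = 1792160394037 · p^{12} = 1792160394037 · 13841287201/23298085122481 = 13841287201/13.
Numerically: E[X] ≈ 1.06471e+09.

E[X] = 1792160394037 · (7/13)^{12} = 13841287201/13 ≈ 1.06471e+09.


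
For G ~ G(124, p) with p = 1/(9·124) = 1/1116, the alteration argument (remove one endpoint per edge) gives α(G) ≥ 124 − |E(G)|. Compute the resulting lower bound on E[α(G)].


E[|E(G)|] = C(124, 2)·p = 7626 · (1/1116) = 41/6.
E[α(G)] ≥ n − E[|E(G)|] = 124 − 41/6 = 703/6.
Numerically: ≈ 117.167.
(This is only a lower bound; the true E[α(G)] may be larger.)

E[α(G)] ≥ 703/6 ≈ 117.167.


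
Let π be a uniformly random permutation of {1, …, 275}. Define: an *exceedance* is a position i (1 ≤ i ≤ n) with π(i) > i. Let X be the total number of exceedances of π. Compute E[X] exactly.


Write X = Σ_{i=1}^{275} X_i, where X_i = 1_{π(i) > i}.
For each fixed i, π(i) is uniform over {1, …, 275} (marginal of a uniform permutation), so P[π(i) > i] = (n − i)/n. Summing: Σ_{i=1}^{275} (n − i)/n = (0 + 1 + … + 274)/275 = 275(275 − 1)/(2·275) = (275 − 1)/2.
Hence E[X] = Σ_{i=1}^{275} (275 − i)/275 = 137 ≈ 137.000.

E[X] = 137 = 137.000.


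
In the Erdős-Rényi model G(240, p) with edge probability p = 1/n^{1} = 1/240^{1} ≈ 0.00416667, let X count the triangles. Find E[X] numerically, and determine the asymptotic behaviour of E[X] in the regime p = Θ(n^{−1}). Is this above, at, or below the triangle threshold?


Number of potential triangles: C(240, 3) = 2275280.
Each occurs with probability p³ ≈ (0.00416667)³ ≈ 7.23379630e-08.
By linearity: E[X] = C(240, 3)·p³ ≈ 2275280 · 7.23379630e-08 ≈ 0.164589.
Here α = 1, so p = 1/n is exactly at the triangle threshold p ~ 1/n. Asymptotically E[X] → c³/6 = 1³/6 = 1/6 ≈ 0.166667, a bounded constant. In this regime the triangle count is asymptotically Poisson(c³/6).

E[X] ≈ 0.164589; in regime p = Θ(1/n^{1}) E[X] stays bounded (at the triangle threshold p ~ 1/n).


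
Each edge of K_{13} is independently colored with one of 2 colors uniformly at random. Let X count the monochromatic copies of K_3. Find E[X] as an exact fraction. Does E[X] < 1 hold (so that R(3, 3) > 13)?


E[X] = C(13, 3) · 2^{1 − 3} = 286 · 2^{−2} = 286/4.
As a reduced fraction: E[X] = 143/2 ≈ 71.5000.
Is E[X] < 1? NO.
Since E[X] ≥ 1, the first-moment bound is inconclusive at n = 13; it does NOT by itself certify R(3, 3) > 13.

E[X] = 143/2 ≈ 71.5000; E[X] ≥ 1; first-moment method inconclusive here.


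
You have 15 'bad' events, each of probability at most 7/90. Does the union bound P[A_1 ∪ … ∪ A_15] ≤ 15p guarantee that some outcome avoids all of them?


Union bound: P[∪_{i=1}^{15} A_i] ≤ Σ_i P[A_i] ≤ 15·p = 15·(7/90) = 7/6.
Numerically: 7/6 ≈ 1.16667.
Is 7/6 < 1? NO.
Since the bound 7/6 is ≥ 1, the union bound is uninformative here; it does NOT by itself certify existence.

15·p = 7/6 ≈ 1.16667; existence NOT certified by the union bound.


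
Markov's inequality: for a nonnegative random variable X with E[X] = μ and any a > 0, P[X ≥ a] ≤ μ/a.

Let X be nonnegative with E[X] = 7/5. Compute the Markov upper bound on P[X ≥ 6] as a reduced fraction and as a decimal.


μ = E[X] = 7/5, a = 6.
Markov: P[X ≥ 6] ≤ μ/a = (7/5)/6 = 7/30.
Numerically: ≈ 0.233333.
(Since a = 6 > μ = 1.400000, the bound 7/30 is < 1 and informative.)

P[X ≥ 6] ≤ 7/30 ≈ 0.233333.


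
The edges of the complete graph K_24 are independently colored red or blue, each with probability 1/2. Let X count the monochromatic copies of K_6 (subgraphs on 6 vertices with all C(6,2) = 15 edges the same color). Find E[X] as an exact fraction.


Let X = Σ_S X_S over the C(24, 6) = 134596 subsets S of size 6, where X_S = 1 if the K_6 on S is monochromatic.
For a fixed S, the K_6 on S has C(6, 2) = 15 edges. P[all 15 edges red] = (1/2)^15, and likewise for blue, so P[monochromatic] = 2·(1/2)^15 = 2^{1 − 15} = 1/16384.
By linearity of expectation: E[X] = C(24, 6) · 2^{1 − 15} = 134596 · 1/16384 = 33649/4096.
Numerically: E[X] ≈ 8.215088.

E[X] = C(24,6)·2^(1−C(6,2)) = 33649/4096 ≈ 8.215088.


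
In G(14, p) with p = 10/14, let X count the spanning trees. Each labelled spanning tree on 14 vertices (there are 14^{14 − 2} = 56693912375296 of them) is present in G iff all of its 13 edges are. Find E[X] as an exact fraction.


K_14 has 14^{14 − 2} = 56693912375296 labelled spanning trees.
For each such spanning tree H, let X_H = 1 if all 13 edges of H are present in G. Then P[X_H = 1] = p^{13} = (5/7)^{13} = 1220703125/96889010407.
Summing the indicators: E[X] = Σ_H E[X_H] = 56693912375296 · p^{13} = 56693912375296 · 1220703125/96889010407 = 5000000000000/7.
Numerically: E[X] ≈ 7.14286e+11.

E[X] = 56693912375296 · (5/7)^{13} = 5000000000000/7 ≈ 7.14286e+11.


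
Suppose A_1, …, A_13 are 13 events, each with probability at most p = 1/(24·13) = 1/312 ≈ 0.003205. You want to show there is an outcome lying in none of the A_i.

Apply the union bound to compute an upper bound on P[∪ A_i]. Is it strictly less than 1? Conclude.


Union bound: P[∪_{i=1}^{13} A_i] ≤ Σ_i P[A_i] ≤ 13·p = 13·(1/312) = 1/24.
Numerically: 1/24 ≈ 0.041667.
Is 1/24 < 1? YES.
Since P[∪ A_i] ≤ 1/24 < 1, the complement has P[∩ A_i^c] ≥ 1 − 1/24 = 23/24 > 0, so some outcome avoids every A_i.

13·p = 1/24 ≈ 0.041667; existence CERTIFIED by the union bound.


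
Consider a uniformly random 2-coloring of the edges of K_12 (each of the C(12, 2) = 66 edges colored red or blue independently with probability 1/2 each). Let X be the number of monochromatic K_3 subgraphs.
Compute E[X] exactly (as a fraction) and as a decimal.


Let X = Σ_S X_S over the C(12, 3) = 220 subsets S of size 3, where X_S = 1 if the K_3 on S is monochromatic.
For a fixed S, the K_3 on S has C(3, 2) = 3 edges. P[all 3 edges red] = (1/2)^3, and likewise for blue, so P[monochromatic] = 2·(1/2)^3 = 2^{1 − 3} = 1/4.
By linearity: E[X] = C(12, 3) · 2^{1 − 3} = 220 · 1/4 = 55.
Numerically: E[X] ≈ 55.0000.

E[X] = C(12,3)·2^(1−C(3,2)) = 55 ≈ 55.0000.


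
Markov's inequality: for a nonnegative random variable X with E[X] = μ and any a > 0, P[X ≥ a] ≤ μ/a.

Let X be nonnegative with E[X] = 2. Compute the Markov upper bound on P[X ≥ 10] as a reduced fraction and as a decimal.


μ = E[X] = 2, a = 10.
Markov: P[X ≥ 10] ≤ μ/a = (2)/10 = 1/5.
Numerically: ≈ 0.200.
(Since a = 10 > μ = 2.000, the bound 1/5 is < 1 and informative.)

P[X ≥ 10] ≤ 1/5 ≈ 0.200.


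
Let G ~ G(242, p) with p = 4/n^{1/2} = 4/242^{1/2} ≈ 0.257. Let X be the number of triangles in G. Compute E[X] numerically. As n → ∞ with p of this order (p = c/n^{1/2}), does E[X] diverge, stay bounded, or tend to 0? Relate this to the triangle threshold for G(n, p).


Number of potential triangles: C(242, 3) = 2332880.
Each occurs with probability p³ ≈ (0.257)³ ≈ 1.70003e-02.
By linearity: E[X] = C(242, 3)·p³ ≈ 2332880 · 1.70003e-02 ≈ 39659.691.
Since α = 1/2 < 1, p = c/n^{1/2} ≫ 1/n is above the triangle threshold p ~ 1/n. Asymptotically E[X] ~ (c³/6)·n^{3(1−α)} = (4³/6)·n^{1.5} → ∞; triangles are abundant w.h.p.

E[X] ≈ 39659.691; in regime p = Θ(1/n^{1/2}) E[X] diverges (above the triangle threshold p ~ 1/n).


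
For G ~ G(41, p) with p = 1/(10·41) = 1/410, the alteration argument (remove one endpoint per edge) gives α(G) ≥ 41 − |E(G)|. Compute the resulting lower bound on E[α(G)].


E[|E(G)|] = C(41, 2)·p = 820 · (1/410) = 2.
E[α(G)] ≥ n − E[|E(G)|] = 41 − 2 = 39.
Numerically: ≈ 39.000.
(This is only a lower bound; the true E[α(G)] may be larger.)

E[α(G)] ≥ 39 ≈ 39.000.


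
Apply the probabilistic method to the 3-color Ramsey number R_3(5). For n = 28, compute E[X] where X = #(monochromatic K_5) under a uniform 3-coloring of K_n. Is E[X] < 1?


E[X] = C(28, 5) · 3^{1 − 10} = 98280 · 3^{−9} = 98280/19683.
As a reduced fraction: E[X] = 3640/729 ≈ 4.99314.
Is E[X] < 1? NO.
Since E[X] ≥ 1, the first-moment bound is inconclusive at n = 28; it does NOT by itself certify R_3(5) > 28.

E[X] = 3640/729 ≈ 4.99314; E[X] ≥ 1; first-moment method inconclusive here.


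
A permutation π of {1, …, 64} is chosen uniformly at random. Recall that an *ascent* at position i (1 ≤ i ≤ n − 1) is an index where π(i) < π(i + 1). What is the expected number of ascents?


Write X = Σ X_I over i = 1, …, 63, with X_I the indicator of one ascent.
There are 63 indicators.
For each fixed i, the pair (π(i), π(i+1)) is a uniformly random ordered pair of distinct values from {1, …, 64}; by symmetry P[π(i) < π(i+1)] = 1/2.
By linearity: E[X] = 63 · (1/2) = (64 − 1) · (1/2) = 63/2 ≈ 31.50000.

E[X] = 63/2 = 31.50000.
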